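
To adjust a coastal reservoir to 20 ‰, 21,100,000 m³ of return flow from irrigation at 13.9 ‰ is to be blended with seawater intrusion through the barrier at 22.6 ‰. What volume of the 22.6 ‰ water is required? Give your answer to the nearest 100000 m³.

Salt balance: 21,100,000×13.9 + V×22.6 = (21,100,000+V)×20
293,290,000 + 22.6V = 422,000,000 + 20V
128,710,000 = 2.6V
V = 49,503,846.15 m³

49500000 m³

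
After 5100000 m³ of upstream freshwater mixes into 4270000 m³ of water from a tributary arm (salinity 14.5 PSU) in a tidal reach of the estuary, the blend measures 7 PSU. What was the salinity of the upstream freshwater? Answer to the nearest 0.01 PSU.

Salt balance: 4,270,000×14.5 + 5,100,000×S = 9,370,000×7
61,915,000 + 5,100,000·S = 65,590,000
S = (65,590,000 − 61,915,000) / 5,100,000 = 0.7206 PSU

0.72 PSU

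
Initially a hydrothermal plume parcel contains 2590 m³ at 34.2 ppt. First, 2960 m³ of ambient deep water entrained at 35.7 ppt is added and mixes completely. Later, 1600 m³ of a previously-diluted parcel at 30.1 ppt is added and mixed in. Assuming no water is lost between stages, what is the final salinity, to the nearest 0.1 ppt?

33.9 ppt

By conservation of dissolved salt,
Initial salt = 2,590×34.2 = 88,578
After stage 1: salt = 88,578 + 2,960×35.7 = 194,250; volume = 5,550 m³; S = 35 ppt
After stage 2: salt = 194,250 + 1,600×30.1 = 242,410; volume = 7,150 m³
S = 242,410 / 7,150 = 33.9035 ppt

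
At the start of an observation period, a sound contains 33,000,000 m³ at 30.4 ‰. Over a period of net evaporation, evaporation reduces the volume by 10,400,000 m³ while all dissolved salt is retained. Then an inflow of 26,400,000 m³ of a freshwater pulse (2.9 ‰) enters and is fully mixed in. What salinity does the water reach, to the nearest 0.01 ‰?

After evaporation: salt = 33,000,000×30.4 = 1,003,200,000; volume = 33,000,000 − 10,400,000 = 22,600,000 m³
After mixing: salt = 1,003,200,000 + 26,400,000×2.9 = 1,079,760,000; volume = 22,600,000 + 26,400,000 = 49,000,000 m³
S = 1,079,760,000 / 49,000,000 = 22.0359 ‰

22.04 ‰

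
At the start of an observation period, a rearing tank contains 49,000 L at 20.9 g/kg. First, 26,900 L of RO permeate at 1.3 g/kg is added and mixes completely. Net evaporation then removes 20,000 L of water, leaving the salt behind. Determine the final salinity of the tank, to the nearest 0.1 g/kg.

After mixing: salt = 49,000×20.9 + 26,900×1.3 = 1,059,070; volume = 75,900 L
After evaporation: salt unchanged = 1,059,070; volume = 75,900 − 20,000 = 55,900 L
S = 1,059,070 / 55,900 = 18.9458 g/kg

18.9 g/kg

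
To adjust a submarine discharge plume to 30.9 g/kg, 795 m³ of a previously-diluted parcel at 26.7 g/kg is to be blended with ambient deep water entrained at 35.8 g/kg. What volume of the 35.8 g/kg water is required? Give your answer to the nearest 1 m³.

681 m³

Salt balance: 795×26.7 + V×35.8 = (795+V)×30.9
21,226.5 + 35.8V = 24,565.5 + 30.9V
3,339 = 4.9V
V = 681.43 m³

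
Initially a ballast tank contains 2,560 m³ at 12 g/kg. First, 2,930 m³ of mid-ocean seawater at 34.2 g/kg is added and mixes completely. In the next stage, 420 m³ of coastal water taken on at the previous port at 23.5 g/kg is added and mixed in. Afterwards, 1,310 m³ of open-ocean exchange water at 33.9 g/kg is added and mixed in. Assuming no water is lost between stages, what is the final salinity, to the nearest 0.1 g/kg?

Conserving salt mass:
Initial salt = 2,560×12 = 30,720
After stage 1: salt = 30,720 + 2,930×34.2 = 130,926; volume = 5,490 m³; S = 23.848 g/kg
After stage 2: salt = 130,926 + 420×23.5 = 140,796; volume = 5,910 m³; S = 23.823 g/kg
After stage 3: salt = 140,796 + 1,310×33.9 = 185,205; volume = 7,220 m³
S = 185,205 / 7,220 = 25.6517 g/kg

25.7 g/kg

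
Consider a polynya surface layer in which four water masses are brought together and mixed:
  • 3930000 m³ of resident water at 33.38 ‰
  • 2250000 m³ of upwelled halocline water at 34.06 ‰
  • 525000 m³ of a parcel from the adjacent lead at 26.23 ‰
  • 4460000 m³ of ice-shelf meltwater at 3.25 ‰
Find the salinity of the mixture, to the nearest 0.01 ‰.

Conserving salt mass:
salt = 3,930,000×33.38 + 2,250,000×34.06 + 525,000×26.23 + 4,460,000×3.25 = 131,183,400 + 76,635,000 + 13,770,750 + 14,495,000 = 236,084,150
volume = 3,930,000 + 2,250,000 + 525,000 + 4,460,000 = 11,165,000 m³
S = 236,084,150 / 11,165,000 = 21.145 ‰

21.15 ‰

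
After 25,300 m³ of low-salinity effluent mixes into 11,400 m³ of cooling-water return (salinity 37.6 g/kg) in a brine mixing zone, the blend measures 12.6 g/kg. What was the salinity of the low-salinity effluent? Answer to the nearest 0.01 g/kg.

1.34 g/kg

Salt balance: 11,400×37.6 + 25,300×S = 36,700×12.6
428,640 + 25,300·S = 462,420
S = (462,420 − 428,640) / 25,300 = 1.3352 g/kg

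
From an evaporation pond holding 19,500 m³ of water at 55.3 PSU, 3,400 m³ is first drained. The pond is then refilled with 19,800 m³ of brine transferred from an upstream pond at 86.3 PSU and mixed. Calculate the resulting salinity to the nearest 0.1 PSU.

72.4 PSU

Remaining after removal: 16,100 m³ at 55.3 PSU (salt = 890,330)
After addition: salt = 890,330 + 19,800×86.3 = 2,599,070; volume = 35,900 m³
S = 2,599,070 / 35,900 = 72.3975 PSU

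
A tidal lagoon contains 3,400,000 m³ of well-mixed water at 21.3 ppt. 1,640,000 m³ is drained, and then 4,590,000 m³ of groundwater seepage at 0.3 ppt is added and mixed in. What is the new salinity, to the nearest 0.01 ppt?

6.12 ppt

Remaining after removal: 1,760,000 m³ at 21.3 ppt (salt = 37,488,000)
After addition: salt = 37,488,000 + 4,590,000×0.3 = 38,865,000; volume = 6,350,000 m³
S = 38,865,000 / 6,350,000 = 6.1205 ppt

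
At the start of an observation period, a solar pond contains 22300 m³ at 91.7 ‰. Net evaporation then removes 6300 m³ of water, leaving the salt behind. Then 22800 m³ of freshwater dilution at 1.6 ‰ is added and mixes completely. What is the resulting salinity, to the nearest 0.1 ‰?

53.6 ‰

After evaporation: salt = 22,300×91.7 = 2,044,910; volume = 22,300 − 6,300 = 16,000 m³
After mixing: salt = 2,044,910 + 22,800×1.6 = 2,081,390; volume = 16,000 + 22,800 = 38,800 m³
S = 2,081,390 / 38,800 = 53.6441 ‰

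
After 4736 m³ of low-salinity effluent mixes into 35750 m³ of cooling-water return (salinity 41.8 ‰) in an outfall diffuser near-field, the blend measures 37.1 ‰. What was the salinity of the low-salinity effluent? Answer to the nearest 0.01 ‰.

Salt balance: 35,750×41.8 + 4,736×S = 40,486×37.1
1,494,350 + 4,736·S = 1,502,030.6
S = (1,502,030.6 − 1,494,350) / 4,736 = 1.6217 ‰

1.62 ‰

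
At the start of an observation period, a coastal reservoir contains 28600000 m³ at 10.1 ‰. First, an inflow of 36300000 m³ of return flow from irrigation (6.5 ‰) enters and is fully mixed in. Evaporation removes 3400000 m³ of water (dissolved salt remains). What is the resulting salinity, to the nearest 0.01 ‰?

8.53 ‰

After mixing: salt = 28,600,000×10.1 + 36,300,000×6.5 = 524,810,000; volume = 64,900,000 m³
After evaporation: salt unchanged = 524,810,000; volume = 64,900,000 − 3,400,000 = 61,500,000 m³
S = 524,810,000 / 61,500,000 = 8.5335 ‰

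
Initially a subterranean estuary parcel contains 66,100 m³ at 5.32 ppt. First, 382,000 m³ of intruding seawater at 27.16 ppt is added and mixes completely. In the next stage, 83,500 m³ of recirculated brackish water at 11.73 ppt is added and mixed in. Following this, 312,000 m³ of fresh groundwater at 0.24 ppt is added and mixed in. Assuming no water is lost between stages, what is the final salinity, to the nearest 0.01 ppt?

13.97 ppt

Weighted by volume,
Initial salt = 66,100×5.32 = 351,652
After stage 1: salt = 351,652 + 382,000×27.16 = 10,726,772; volume = 448,100 m³; S = 23.938 ppt
After stage 2: salt = 10,726,772 + 83,500×11.73 = 11,706,227; volume = 531,600 m³; S = 22.021 ppt
After stage 3: salt = 11,706,227 + 312,000×0.24 = 11,781,107; volume = 843,600 m³
S = 11,781,107 / 843,600 = 13.9653 ppt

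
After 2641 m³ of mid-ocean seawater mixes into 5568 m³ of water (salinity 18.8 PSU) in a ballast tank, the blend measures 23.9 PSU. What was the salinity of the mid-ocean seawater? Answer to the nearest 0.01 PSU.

Salt balance: 5,568×18.8 + 2,641×S = 8,209×23.9
104,678.4 + 2,641·S = 196,195.1
S = (196,195.1 − 104,678.4) / 2,641 = 34.6523 PSU

34.65 PSU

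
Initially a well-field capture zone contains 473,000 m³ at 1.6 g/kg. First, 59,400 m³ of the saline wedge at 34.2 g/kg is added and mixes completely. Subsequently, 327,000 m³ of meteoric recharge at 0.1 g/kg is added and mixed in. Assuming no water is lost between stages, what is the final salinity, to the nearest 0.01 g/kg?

3.28 g/kg

By conservation of dissolved salt,
Initial salt = 473,000×1.6 = 756,800
After stage 1: salt = 756,800 + 59,400×34.2 = 2,788,280; volume = 532,400 m³; S = 5.237 g/kg
After stage 2: salt = 2,788,280 + 327,000×0.1 = 2,820,980; volume = 859,400 m³
S = 2,820,980 / 859,400 = 3.2825 g/kg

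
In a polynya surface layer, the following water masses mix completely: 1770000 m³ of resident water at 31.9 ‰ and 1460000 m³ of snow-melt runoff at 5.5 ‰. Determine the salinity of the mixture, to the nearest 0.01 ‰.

19.97 ‰

Total salt / total volume:
salt = 1,770,000×31.9 + 1,460,000×5.5 = 56,463,000 + 8,030,000 = 64,493,000
volume = 1,770,000 + 1,460,000 = 3,230,000 m³
S = 64,493,000 / 3,230,000 = 19.9669 ‰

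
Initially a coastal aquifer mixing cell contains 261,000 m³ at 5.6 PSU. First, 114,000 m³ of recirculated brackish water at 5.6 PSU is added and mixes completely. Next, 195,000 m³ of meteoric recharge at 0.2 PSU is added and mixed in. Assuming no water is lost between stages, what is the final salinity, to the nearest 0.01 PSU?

Salt balance:
Initial salt = 261,000×5.6 = 1,461,600
After stage 1: salt = 1,461,600 + 114,000×5.6 = 2,100,000; volume = 375,000 m³; S = 5.6 PSU
After stage 2: salt = 2,100,000 + 195,000×0.2 = 2,139,000; volume = 570,000 m³
S = 2,139,000 / 570,000 = 3.7526 PSU

3.75 PSU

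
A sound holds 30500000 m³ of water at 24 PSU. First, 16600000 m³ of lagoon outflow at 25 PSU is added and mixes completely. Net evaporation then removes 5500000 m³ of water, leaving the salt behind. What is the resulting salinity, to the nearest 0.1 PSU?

27.6 PSU

After mixing: salt = 30,500,000×24 + 16,600,000×25 = 1,147,000,000; volume = 47,100,000 m³
After evaporation: salt unchanged = 1,147,000,000; volume = 47,100,000 − 5,500,000 = 41,600,000 m³
S = 1,147,000,000 / 41,600,000 = 27.5721 PSU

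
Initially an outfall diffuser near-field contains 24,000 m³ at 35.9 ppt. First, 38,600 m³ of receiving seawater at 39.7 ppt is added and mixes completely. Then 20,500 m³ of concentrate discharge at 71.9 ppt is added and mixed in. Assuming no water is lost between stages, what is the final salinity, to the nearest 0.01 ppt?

46.55 ppt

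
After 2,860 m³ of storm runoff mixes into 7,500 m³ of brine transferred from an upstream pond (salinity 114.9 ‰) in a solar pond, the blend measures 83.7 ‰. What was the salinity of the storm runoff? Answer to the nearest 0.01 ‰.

1.88 ‰

Salt balance: 7,500×114.9 + 2,860×S = 10,360×83.7
861,750 + 2,860·S = 867,132
S = (867,132 − 861,750) / 2,860 = 1.8818 ‰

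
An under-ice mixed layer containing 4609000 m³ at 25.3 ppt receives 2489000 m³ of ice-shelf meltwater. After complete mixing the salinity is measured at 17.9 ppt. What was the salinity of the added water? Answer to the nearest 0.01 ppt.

4.20 ppt

Salt balance: 4,609,000×25.3 + 2,489,000×S = 7,098,000×17.9
116,607,700 + 2,489,000·S = 127,054,200
S = (127,054,200 − 116,607,700) / 2,489,000 = 4.1971 ppt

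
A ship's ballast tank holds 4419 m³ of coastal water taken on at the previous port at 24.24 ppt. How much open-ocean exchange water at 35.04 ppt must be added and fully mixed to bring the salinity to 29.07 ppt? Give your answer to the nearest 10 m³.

3580 m³

Salt balance: 4,419×24.24 + V×35.04 = (4,419+V)×29.07
107,116.56 + 35.04V = 128,460.33 + 29.07V
21,343.77 = 5.97V
V = 3,575.17 m³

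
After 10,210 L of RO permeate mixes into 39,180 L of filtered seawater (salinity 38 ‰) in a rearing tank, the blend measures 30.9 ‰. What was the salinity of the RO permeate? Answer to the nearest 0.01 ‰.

3.65 ‰

Salt balance: 39,180×38 + 10,210×S = 49,390×30.9
1,488,840 + 10,210·S = 1,526,151
S = (1,526,151 − 1,488,840) / 10,210 = 3.6544 ‰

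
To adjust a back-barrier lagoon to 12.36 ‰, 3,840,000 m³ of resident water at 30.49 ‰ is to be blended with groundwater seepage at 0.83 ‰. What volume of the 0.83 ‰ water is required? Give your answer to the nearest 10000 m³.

6040000 m³

Salt balance: 3,840,000×30.49 + V×0.83 = (3,840,000+V)×12.36
117,081,600 + 0.83V = 47,462,400 + 12.36V
69,619,200 = 11.53V
V = 6,038,091.93 m³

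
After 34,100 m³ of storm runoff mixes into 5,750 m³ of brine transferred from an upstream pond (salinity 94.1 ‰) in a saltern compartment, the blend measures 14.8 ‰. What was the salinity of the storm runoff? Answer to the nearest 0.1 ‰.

Salt balance: 5,750×94.1 + 34,100×S = 39,850×14.8
541,075 + 34,100·S = 589,780
S = (589,780 − 541,075) / 34,100 = 1.4283 ‰

1.4 ‰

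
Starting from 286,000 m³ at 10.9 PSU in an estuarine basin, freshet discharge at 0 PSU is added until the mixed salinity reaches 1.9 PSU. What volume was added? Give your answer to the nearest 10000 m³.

1350000 m³

Salt balance: 286,000×10.9 + V×0 = (286,000+V)×1.9
3,117,400 + 0V = 543,400 + 1.9V
2,574,000 = 1.9V
V = 1,354,736.84 m³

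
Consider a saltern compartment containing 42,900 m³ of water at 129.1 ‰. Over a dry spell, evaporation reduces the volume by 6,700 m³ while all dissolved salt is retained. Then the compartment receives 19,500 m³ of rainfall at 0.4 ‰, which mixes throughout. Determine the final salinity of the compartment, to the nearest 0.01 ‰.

99.57 ‰

After evaporation: salt = 42,900×129.1 = 5,538,390; volume = 42,900 − 6,700 = 36,200 m³
After mixing: salt = 5,538,390 + 19,500×0.4 = 5,546,190; volume = 36,200 + 19,500 = 55,700 m³
S = 5,546,190 / 55,700 = 99.5725 ‰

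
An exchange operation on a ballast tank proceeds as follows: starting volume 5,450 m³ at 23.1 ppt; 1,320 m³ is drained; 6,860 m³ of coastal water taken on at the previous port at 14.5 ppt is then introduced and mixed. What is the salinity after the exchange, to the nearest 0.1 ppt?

17.7 ppt

Remaining after removal: 4,130 m³ at 23.1 ppt (salt = 95,403)
After addition: salt = 95,403 + 6,860×14.5 = 194,873; volume = 10,990 m³
S = 194,873 / 10,990 = 17.7318 ppt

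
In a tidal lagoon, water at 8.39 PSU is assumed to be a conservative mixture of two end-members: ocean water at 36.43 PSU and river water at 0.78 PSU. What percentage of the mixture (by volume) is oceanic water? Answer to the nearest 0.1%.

Let g be the oceanic fraction. Salt balance per unit volume:
g×36.43 + (1−g)×0.78 = 8.39
g = (8.39 − 0.78) / (36.43 − 0.78) = 7.61/35.65 = 0.2135

21.3%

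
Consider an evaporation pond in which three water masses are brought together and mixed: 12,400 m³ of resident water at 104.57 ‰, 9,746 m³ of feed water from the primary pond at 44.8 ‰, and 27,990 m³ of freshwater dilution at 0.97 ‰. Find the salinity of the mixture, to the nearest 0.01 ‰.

35.11 ‰

By conservation of dissolved salt,
salt = 12,400×104.57 + 9,746×44.8 + 27,990×0.97 = 1,296,668 + 436,620.8 + 27,150.3 = 1,760,439.1
volume = 12,400 + 9,746 + 27,990 = 50,136 m³
S = 1,760,439.1 / 50,136 = 35.1133 ‰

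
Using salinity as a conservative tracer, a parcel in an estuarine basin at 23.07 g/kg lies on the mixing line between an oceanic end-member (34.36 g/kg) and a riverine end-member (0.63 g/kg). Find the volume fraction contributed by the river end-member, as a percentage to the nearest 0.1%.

33.5%

Let f be the freshwater fraction. Salt balance per unit volume:
f×0.63 + (1−f)×34.36 = 23.07
f = (34.36 − 23.07) / (34.36 − 0.63) = 11.29/33.73 = 0.3347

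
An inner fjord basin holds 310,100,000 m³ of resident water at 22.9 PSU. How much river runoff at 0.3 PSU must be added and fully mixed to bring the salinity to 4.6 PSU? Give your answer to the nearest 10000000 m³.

Salt balance: 310,100,000×22.9 + V×0.3 = (310,100,000+V)×4.6
7,101,290,000 + 0.3V = 1,426,460,000 + 4.6V
5,674,830,000 = 4.3V
V = 1,319,727,906.98 m³

1320000000 m³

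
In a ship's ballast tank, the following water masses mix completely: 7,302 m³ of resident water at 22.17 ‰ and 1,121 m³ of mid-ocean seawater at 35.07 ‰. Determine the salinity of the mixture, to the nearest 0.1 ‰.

23.9 ‰

Total salt / total volume:
salt = 7,302×22.17 + 1,121×35.07 = 161,885.34 + 39,313.47 = 201,198.81
volume = 7,302 + 1,121 = 8,423 m³
S = 201,198.81 / 8,423 = 23.887 ‰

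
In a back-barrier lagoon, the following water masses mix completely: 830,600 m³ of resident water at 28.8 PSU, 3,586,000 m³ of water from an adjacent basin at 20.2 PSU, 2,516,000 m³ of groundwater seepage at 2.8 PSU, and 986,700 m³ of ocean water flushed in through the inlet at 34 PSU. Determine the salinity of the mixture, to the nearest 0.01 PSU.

17.29 PSU

Total salt / total volume:
salt = 830,600×28.8 + 3,586,000×20.2 + 2,516,000×2.8 + 986,700×34 = 23,921,280 + 72,437,200 + 7,044,800 + 33,547,800 = 136,951,080
volume = 830,600 + 3,586,000 + 2,516,000 + 986,700 = 7,919,300 m³
S = 136,951,080 / 7,919,300 = 17.2933 PSU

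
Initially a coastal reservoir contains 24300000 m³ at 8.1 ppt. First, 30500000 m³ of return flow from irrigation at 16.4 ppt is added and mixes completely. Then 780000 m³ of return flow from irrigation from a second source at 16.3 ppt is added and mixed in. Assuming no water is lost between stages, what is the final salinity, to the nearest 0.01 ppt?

Conserving salt mass:
Initial salt = 24,300,000×8.1 = 196,830,000
After stage 1: salt = 196,830,000 + 30,500,000×16.4 = 697,030,000; volume = 54,800,000 m³; S = 12.72 ppt
After stage 2: salt = 697,030,000 + 780,000×16.3 = 709,744,000; volume = 55,580,000 m³
S = 709,744,000 / 55,580,000 = 12.7698 ppt

12.77 ppt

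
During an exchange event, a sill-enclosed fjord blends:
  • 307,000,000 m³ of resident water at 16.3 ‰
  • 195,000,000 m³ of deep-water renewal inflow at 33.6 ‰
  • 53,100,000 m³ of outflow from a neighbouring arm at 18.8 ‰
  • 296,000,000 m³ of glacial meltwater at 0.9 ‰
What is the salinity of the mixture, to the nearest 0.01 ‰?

Mass of salt is conserved:
salt = 307,000,000×16.3 + 195,000,000×33.6 + 53,100,000×18.8 + 296,000,000×0.9 = 5,004,100,000 + 6,552,000,000 + 998,280,000 + 266,400,000 = 12,820,780,000
volume = 307,000,000 + 195,000,000 + 53,100,000 + 296,000,000 = 851,100,000 m³
S = 12,820,780,000 / 851,100,000 = 15.0638 ‰

15.06 ‰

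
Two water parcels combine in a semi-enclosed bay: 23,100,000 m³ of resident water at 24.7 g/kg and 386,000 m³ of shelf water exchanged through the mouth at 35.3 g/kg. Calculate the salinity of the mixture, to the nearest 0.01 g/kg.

Weighted by volume,
salt = 23,100,000×24.7 + 386,000×35.3 = 570,570,000 + 13,625,800 = 584,195,800
volume = 23,100,000 + 386,000 = 23,486,000 m³
S = 584,195,800 / 23,486,000 = 24.8742 g/kg

24.87 g/kg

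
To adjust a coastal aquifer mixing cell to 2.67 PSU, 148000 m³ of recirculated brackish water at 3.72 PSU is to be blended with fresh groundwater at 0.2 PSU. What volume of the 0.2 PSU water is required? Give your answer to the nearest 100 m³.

62900 m³

Salt balance: 148,000×3.72 + V×0.2 = (148,000+V)×2.67
550,560 + 0.2V = 395,160 + 2.67V
155,400 = 2.47V
V = 62,914.98 m³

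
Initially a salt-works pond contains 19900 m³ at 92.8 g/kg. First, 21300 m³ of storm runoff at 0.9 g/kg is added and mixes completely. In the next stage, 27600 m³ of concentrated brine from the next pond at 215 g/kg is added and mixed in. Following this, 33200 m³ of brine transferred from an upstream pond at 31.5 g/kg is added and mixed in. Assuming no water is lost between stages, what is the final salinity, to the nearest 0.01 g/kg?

86.72 g/kg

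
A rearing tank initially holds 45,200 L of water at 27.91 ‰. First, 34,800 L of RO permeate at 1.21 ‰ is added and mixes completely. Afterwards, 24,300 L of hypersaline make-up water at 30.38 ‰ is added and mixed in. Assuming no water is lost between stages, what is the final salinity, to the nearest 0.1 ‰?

Total salt / total volume:
Initial salt = 45,200×27.91 = 1,261,532
After stage 1: salt = 1,261,532 + 34,800×1.21 = 1,303,640; volume = 80,000 L; S = 16.296 ‰
After stage 2: salt = 1,303,640 + 24,300×30.38 = 2,041,874; volume = 104,300 L
S = 2,041,874 / 104,300 = 19.5769 ‰

19.6 ‰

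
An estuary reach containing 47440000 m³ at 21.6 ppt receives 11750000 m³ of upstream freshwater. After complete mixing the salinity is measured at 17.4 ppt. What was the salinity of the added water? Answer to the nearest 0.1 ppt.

Salt balance: 47,440,000×21.6 + 11,750,000×S = 59,190,000×17.4
1,024,704,000 + 11,750,000·S = 1,029,906,000
S = (1,029,906,000 − 1,024,704,000) / 11,750,000 = 0.4427 ppt

0.4 ppt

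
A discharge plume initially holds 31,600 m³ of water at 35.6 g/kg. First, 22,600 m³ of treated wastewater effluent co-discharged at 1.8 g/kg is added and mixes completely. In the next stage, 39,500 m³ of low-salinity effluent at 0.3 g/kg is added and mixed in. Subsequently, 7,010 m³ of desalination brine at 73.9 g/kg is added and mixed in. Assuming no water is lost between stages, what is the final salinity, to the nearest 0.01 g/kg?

16.84 g/kg

Total salt / total volume:
Initial salt = 31,600×35.6 = 1,124,960
After stage 1: salt = 1,124,960 + 22,600×1.8 = 1,165,640; volume = 54,200 m³; S = 21.506 g/kg
After stage 2: salt = 1,165,640 + 39,500×0.3 = 1,177,490; volume = 93,700 m³; S = 12.567 g/kg
After stage 3: salt = 1,177,490 + 7,010×73.9 = 1,695,529; volume = 100,710 m³
S = 1,695,529 / 100,710 = 16.8358 g/kg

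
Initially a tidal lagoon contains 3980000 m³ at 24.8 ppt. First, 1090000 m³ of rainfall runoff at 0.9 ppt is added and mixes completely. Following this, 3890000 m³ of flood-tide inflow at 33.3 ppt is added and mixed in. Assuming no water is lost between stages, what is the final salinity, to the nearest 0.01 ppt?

Weighted by volume,
Initial salt = 3,980,000×24.8 = 98,704,000
After stage 1: salt = 98,704,000 + 1,090,000×0.9 = 99,685,000; volume = 5,070,000 m³; S = 19.662 ppt
After stage 2: salt = 99,685,000 + 3,890,000×33.3 = 229,222,000; volume = 8,960,000 m³
S = 229,222,000 / 8,960,000 = 25.5828 ppt

25.58 ppt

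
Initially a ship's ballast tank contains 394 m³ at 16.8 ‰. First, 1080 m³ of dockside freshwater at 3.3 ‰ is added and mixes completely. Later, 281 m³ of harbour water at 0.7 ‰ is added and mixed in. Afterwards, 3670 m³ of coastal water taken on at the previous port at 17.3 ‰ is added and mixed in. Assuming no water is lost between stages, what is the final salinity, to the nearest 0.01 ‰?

13.62 ‰

Weighted by volume,
Initial salt = 394×16.8 = 6,619.2
After stage 1: salt = 6,619.2 + 1,080×3.3 = 10,183.2; volume = 1,474 m³; S = 6.909 ‰
After stage 2: salt = 10,183.2 + 281×0.7 = 10,379.9; volume = 1,755 m³; S = 5.914 ‰
After stage 3: salt = 10,379.9 + 3,670×17.3 = 73,870.9; volume = 5,425 m³
S = 73,870.9 / 5,425 = 13.6168 ‰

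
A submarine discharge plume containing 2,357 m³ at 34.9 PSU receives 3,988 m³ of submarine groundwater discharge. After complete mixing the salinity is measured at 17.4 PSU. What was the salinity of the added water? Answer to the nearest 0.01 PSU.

7.06 PSU

Salt balance: 2,357×34.9 + 3,988×S = 6,345×17.4
82,259.3 + 3,988·S = 110,403
S = (110,403 − 82,259.3) / 3,988 = 7.0571 PSU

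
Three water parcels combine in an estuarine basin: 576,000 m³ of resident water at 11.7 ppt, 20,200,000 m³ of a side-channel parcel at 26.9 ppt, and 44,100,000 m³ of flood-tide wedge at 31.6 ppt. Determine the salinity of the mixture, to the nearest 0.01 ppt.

29.96 ppt

By conservation of dissolved salt,
salt = 576,000×11.7 + 20,200,000×26.9 + 44,100,000×31.6 = 6,739,200 + 543,380,000 + 1,393,560,000 = 1,943,679,200
volume = 576,000 + 20,200,000 + 44,100,000 = 64,876,000 m³
S = 1,943,679,200 / 64,876,000 = 29.9599 ppt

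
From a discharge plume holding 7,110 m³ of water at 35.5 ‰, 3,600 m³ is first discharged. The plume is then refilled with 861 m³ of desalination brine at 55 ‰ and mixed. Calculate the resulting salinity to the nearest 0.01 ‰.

39.34 ‰

Remaining after removal: 3,510 m³ at 35.5 ‰ (salt = 124,605)
After addition: salt = 124,605 + 861×55 = 171,960; volume = 4,371 m³
S = 171,960 / 4,371 = 39.3411 ‰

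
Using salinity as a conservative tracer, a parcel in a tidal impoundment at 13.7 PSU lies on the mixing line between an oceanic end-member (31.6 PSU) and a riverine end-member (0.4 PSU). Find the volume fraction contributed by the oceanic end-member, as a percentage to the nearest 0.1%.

Let g be the oceanic fraction. Salt balance per unit volume:
g×31.6 + (1−g)×0.4 = 13.7
g = (13.7 − 0.4) / (31.6 − 0.4) = 13.3/31.2 = 0.4263

42.6%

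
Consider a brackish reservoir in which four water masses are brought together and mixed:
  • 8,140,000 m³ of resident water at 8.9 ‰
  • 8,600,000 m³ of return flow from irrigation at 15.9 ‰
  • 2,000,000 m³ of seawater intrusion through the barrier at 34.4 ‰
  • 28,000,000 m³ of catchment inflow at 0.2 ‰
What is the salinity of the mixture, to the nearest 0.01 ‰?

Mass of salt is conserved:
salt = 8,140,000×8.9 + 8,600,000×15.9 + 2,000,000×34.4 + 28,000,000×0.2 = 72,446,000 + 136,740,000 + 68,800,000 + 5,600,000 = 283,586,000
volume = 8,140,000 + 8,600,000 + 2,000,000 + 28,000,000 = 46,740,000 m³
S = 283,586,000 / 46,740,000 = 6.0673 ‰

6.07 ‰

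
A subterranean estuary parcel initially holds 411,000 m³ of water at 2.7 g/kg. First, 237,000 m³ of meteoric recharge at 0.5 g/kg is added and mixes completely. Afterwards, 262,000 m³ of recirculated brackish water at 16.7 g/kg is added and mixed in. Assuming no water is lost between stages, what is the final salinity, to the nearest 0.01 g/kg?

6.16 g/kg

Total salt / total volume:
Initial salt = 411,000×2.7 = 1,109,700
After stage 1: salt = 1,109,700 + 237,000×0.5 = 1,228,200; volume = 648,000 m³; S = 1.895 g/kg
After stage 2: salt = 1,228,200 + 262,000×16.7 = 5,603,600; volume = 910,000 m³
S = 5,603,600 / 910,000 = 6.1578 g/kg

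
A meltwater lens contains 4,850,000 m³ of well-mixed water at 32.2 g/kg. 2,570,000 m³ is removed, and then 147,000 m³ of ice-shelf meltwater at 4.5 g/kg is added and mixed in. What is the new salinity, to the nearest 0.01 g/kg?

30.52 g/kg

Remaining after removal: 2,280,000 m³ at 32.2 g/kg (salt = 73,416,000)
After addition: salt = 73,416,000 + 147,000×4.5 = 74,077,500; volume = 2,427,000 m³
S = 74,077,500 / 2,427,000 = 30.5222 g/kg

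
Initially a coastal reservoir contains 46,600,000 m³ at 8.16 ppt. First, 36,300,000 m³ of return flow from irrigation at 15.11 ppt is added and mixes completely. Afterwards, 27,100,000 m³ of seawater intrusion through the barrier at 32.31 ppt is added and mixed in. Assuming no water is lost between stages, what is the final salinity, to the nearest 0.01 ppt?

Salt balance:
Initial salt = 46,600,000×8.16 = 380,256,000
After stage 1: salt = 380,256,000 + 36,300,000×15.11 = 928,749,000; volume = 82,900,000 m³; S = 11.203 ppt
After stage 2: salt = 928,749,000 + 27,100,000×32.31 = 1,804,350,000; volume = 110,000,000 m³
S = 1,804,350,000 / 110,000,000 = 16.4032 ppt

16.40 ppt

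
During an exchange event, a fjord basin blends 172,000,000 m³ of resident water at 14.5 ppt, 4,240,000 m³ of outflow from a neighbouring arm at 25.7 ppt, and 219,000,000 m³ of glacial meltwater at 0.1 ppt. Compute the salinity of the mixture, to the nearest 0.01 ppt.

Mass of salt is conserved:
salt = 172,000,000×14.5 + 4,240,000×25.7 + 219,000,000×0.1 = 2,494,000,000 + 108,968,000 + 21,900,000 = 2,624,868,000
volume = 172,000,000 + 4,240,000 + 219,000,000 = 395,240,000 m³
S = 2,624,868,000 / 395,240,000 = 6.6412 ppt

6.64 ppt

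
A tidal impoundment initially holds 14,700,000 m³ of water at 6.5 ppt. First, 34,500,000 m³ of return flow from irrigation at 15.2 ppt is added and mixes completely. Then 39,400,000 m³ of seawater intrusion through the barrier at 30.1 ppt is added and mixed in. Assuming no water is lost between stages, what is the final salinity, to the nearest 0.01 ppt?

Total salt / total volume:
Initial salt = 14,700,000×6.5 = 95,550,000
After stage 1: salt = 95,550,000 + 34,500,000×15.2 = 619,950,000; volume = 49,200,000 m³; S = 12.601 ppt
After stage 2: salt = 619,950,000 + 39,400,000×30.1 = 1,805,890,000; volume = 88,600,000 m³
S = 1,805,890,000 / 88,600,000 = 20.3825 ppt

20.38 ppt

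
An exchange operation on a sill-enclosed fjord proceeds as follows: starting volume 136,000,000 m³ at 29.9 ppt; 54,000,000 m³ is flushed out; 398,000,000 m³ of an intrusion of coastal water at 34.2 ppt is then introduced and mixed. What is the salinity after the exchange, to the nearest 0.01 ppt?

33.47 ppt

Remaining after removal: 82,000,000 m³ at 29.9 ppt (salt = 2,451,800,000)
After addition: salt = 2,451,800,000 + 398,000,000×34.2 = 16,063,400,000; volume = 480,000,000 m³
S = 16,063,400,000 / 480,000,000 = 33.4654 ppt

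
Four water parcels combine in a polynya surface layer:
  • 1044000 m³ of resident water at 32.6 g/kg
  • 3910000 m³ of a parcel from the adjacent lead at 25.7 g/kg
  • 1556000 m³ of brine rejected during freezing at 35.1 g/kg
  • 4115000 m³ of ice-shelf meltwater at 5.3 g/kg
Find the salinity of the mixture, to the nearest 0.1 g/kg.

Weighted by volume,
salt = 1,044,000×32.6 + 3,910,000×25.7 + 1,556,000×35.1 + 4,115,000×5.3 = 34,034,400 + 100,487,000 + 54,615,600 + 21,809,500 = 210,946,500
volume = 1,044,000 + 3,910,000 + 1,556,000 + 4,115,000 = 10,625,000 m³
S = 210,946,500 / 10,625,000 = 19.854 g/kg

19.9 g/kg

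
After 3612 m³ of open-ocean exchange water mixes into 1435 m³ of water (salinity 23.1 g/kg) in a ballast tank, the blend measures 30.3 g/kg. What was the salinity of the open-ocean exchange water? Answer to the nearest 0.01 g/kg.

33.16 g/kg

Salt balance: 1,435×23.1 + 3,612×S = 5,047×30.3
33,148.5 + 3,612·S = 152,924.1
S = (152,924.1 − 33,148.5) / 3,612 = 33.1605 g/kg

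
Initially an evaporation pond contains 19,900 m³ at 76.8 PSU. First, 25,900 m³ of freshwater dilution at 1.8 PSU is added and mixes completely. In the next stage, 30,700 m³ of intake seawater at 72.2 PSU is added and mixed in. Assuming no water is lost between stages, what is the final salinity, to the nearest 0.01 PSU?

49.56 PSU

Mass of salt is conserved:
Initial salt = 19,900×76.8 = 1,528,320
After stage 1: salt = 1,528,320 + 25,900×1.8 = 1,574,940; volume = 45,800 m³; S = 34.387 PSU
After stage 2: salt = 1,574,940 + 30,700×72.2 = 3,791,480; volume = 76,500 m³
S = 3,791,480 / 76,500 = 49.5618 PSU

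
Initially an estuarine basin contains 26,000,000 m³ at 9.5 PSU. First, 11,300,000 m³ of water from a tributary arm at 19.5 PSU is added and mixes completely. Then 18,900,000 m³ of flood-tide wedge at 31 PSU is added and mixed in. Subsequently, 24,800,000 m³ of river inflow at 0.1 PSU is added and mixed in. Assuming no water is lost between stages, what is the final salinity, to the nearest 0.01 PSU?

Total salt / total volume:
Initial salt = 26,000,000×9.5 = 247,000,000
After stage 1: salt = 247,000,000 + 11,300,000×19.5 = 467,350,000; volume = 37,300,000 m³; S = 12.529 PSU
After stage 2: salt = 467,350,000 + 18,900,000×31 = 1,053,250,000; volume = 56,200,000 m³; S = 18.741 PSU
After stage 3: salt = 1,053,250,000 + 24,800,000×0.1 = 1,055,730,000; volume = 81,000,000 m³
S = 1,055,730,000 / 81,000,000 = 13.0337 PSU

13.03 PSU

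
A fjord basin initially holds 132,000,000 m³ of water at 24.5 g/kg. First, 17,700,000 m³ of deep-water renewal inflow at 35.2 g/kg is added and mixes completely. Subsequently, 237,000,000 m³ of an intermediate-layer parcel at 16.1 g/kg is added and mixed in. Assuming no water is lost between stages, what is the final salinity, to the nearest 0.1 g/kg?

By conservation of dissolved salt,
Initial salt = 132,000,000×24.5 = 3,234,000,000
After stage 1: salt = 3,234,000,000 + 17,700,000×35.2 = 3,857,040,000; volume = 149,700,000 m³; S = 25.765 g/kg
After stage 2: salt = 3,857,040,000 + 237,000,000×16.1 = 7,672,740,000; volume = 386,700,000 m³
S = 7,672,740,000 / 386,700,000 = 19.8416 g/kg

19.8 g/kg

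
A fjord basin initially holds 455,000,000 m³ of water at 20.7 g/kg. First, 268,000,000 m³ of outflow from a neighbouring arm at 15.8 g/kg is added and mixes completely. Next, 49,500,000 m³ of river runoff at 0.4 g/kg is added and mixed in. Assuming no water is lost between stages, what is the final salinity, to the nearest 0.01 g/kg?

Weighted by volume,
Initial salt = 455,000,000×20.7 = 9,418,500,000
After stage 1: salt = 9,418,500,000 + 268,000,000×15.8 = 13,652,900,000; volume = 723,000,000 m³; S = 18.884 g/kg
After stage 2: salt = 13,652,900,000 + 49,500,000×0.4 = 13,672,700,000; volume = 772,500,000 m³
S = 13,672,700,000 / 772,500,000 = 17.6993 g/kg

17.70 g/kg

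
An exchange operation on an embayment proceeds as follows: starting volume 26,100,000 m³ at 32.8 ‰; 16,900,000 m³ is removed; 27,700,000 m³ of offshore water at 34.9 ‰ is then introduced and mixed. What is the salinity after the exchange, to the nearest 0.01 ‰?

34.38 ‰

Remaining after removal: 9,200,000 m³ at 32.8 ‰ (salt = 301,760,000)
After addition: salt = 301,760,000 + 27,700,000×34.9 = 1,268,490,000; volume = 36,900,000 m³
S = 1,268,490,000 / 36,900,000 = 34.3764 ‰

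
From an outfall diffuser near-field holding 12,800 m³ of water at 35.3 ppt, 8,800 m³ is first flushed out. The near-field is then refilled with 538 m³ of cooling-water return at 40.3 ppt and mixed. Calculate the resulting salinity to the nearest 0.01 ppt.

35.89 ppt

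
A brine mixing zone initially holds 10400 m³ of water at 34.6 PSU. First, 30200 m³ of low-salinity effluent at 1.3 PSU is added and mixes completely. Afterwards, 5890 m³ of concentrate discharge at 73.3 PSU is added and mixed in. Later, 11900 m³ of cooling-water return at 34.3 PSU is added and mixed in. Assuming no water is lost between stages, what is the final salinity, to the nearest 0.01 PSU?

21.22 PSU

By conservation of dissolved salt,
Initial salt = 10,400×34.6 = 359,840
After stage 1: salt = 359,840 + 30,200×1.3 = 399,100; volume = 40,600 m³; S = 9.83 PSU
After stage 2: salt = 399,100 + 5,890×73.3 = 830,837; volume = 46,490 m³; S = 17.871 PSU
After stage 3: salt = 830,837 + 11,900×34.3 = 1,239,007; volume = 58,390 m³
S = 1,239,007 / 58,390 = 21.2195 PSU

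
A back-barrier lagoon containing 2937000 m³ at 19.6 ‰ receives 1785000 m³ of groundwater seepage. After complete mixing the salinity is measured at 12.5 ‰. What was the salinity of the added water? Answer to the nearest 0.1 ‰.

Salt balance: 2,937,000×19.6 + 1,785,000×S = 4,722,000×12.5
57,565,200 + 1,785,000·S = 59,025,000
S = (59,025,000 − 57,565,200) / 1,785,000 = 0.8178 ‰

0.8 ‰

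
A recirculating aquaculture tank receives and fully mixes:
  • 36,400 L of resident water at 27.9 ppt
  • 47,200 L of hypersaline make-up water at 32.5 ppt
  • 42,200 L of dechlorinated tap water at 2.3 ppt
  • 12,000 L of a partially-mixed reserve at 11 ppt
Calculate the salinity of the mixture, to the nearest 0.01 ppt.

20.16 ppt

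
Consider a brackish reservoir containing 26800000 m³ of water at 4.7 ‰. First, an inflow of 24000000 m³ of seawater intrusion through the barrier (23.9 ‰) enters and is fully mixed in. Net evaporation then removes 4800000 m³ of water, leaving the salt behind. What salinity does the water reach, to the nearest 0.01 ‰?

15.21 ‰

After mixing: salt = 26,800,000×4.7 + 24,000,000×23.9 = 699,560,000; volume = 50,800,000 m³
After evaporation: salt unchanged = 699,560,000; volume = 50,800,000 − 4,800,000 = 46,000,000 m³
S = 699,560,000 / 46,000,000 = 15.2078 ‰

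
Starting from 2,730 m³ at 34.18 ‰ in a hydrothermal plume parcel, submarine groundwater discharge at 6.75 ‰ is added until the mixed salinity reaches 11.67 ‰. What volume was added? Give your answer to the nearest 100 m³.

12500 m³

Salt balance: 2,730×34.18 + V×6.75 = (2,730+V)×11.67
93,311.4 + 6.75V = 31,859.1 + 11.67V
61,452.3 = 4.92V
V = 12,490.3 m³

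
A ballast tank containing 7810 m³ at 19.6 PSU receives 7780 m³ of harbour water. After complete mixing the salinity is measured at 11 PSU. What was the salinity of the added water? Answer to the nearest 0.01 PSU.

2.37 PSU

Salt balance: 7,810×19.6 + 7,780×S = 15,590×11
153,076 + 7,780·S = 171,490
S = (171,490 − 153,076) / 7,780 = 2.3668 PSU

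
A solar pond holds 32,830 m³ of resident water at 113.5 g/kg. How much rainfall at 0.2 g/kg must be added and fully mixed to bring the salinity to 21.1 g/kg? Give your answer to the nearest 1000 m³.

145000 m³

Salt balance: 32,830×113.5 + V×0.2 = (32,830+V)×21.1
3,726,205 + 0.2V = 692,713 + 21.1V
3,033,492 = 20.9V
V = 145,143.16 m³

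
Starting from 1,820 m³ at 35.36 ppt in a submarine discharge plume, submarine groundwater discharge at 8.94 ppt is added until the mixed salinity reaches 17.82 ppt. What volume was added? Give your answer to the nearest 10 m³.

3590 m³

Salt balance: 1,820×35.36 + V×8.94 = (1,820+V)×17.82
64,355.2 + 8.94V = 32,432.4 + 17.82V
31,922.8 = 8.88V
V = 3,594.91 m³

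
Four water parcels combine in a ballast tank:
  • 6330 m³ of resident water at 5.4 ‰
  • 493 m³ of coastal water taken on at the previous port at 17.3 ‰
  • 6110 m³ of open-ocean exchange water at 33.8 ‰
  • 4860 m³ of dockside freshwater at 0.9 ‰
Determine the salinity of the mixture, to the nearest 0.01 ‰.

14.25 ‰

Mass of salt is conserved:
salt = 6,330×5.4 + 493×17.3 + 6,110×33.8 + 4,860×0.9 = 34,182 + 8,528.9 + 206,518 + 4,374 = 253,602.9
volume = 6,330 + 493 + 6,110 + 4,860 = 17,793 m³
S = 253,602.9 / 17,793 = 14.253 ‰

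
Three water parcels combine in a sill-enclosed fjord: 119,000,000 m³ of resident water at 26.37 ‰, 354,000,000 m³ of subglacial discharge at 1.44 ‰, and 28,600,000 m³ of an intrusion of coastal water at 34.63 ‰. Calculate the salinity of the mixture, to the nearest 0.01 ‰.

By conservation of dissolved salt,
salt = 119,000,000×26.37 + 354,000,000×1.44 + 28,600,000×34.63 = 3,138,030,000 + 509,760,000 + 990,418,000 = 4,638,208,000
volume = 119,000,000 + 354,000,000 + 28,600,000 = 501,600,000 m³
S = 4,638,208,000 / 501,600,000 = 9.2468 ‰

9.25 ‰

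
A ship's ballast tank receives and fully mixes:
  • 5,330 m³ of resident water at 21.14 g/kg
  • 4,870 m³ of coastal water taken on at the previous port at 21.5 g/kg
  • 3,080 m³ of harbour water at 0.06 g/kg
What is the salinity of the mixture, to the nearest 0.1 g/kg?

16.4 g/kg

Salt balance:
salt = 5,330×21.14 + 4,870×21.5 + 3,080×0.06 = 112,676.2 + 104,705 + 184.8 = 217,566
volume = 5,330 + 4,870 + 3,080 = 13,280 m³
S = 217,566 / 13,280 = 16.383 g/kg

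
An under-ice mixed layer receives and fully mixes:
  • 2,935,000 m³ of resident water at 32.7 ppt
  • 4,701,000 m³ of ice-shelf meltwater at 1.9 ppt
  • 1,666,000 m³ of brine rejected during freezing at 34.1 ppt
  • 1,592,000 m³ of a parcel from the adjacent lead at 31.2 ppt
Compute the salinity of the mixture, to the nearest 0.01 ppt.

19.40 ppt

Salt balance:
salt = 2,935,000×32.7 + 4,701,000×1.9 + 1,666,000×34.1 + 1,592,000×31.2 = 95,974,500 + 8,931,900 + 56,810,600 + 49,670,400 = 211,387,400
volume = 2,935,000 + 4,701,000 + 1,666,000 + 1,592,000 = 10,894,000 m³
S = 211,387,400 / 10,894,000 = 19.404 ppt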